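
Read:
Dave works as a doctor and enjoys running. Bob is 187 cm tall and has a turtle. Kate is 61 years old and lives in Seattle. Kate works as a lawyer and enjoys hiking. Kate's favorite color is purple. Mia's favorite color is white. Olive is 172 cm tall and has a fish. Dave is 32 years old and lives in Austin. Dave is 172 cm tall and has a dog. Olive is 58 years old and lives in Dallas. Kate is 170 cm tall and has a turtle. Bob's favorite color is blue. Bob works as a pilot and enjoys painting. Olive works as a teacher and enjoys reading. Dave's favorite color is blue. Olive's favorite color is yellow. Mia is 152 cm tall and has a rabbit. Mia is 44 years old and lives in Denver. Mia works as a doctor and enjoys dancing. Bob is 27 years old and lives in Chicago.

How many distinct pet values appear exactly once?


Unique pet values: 3

3


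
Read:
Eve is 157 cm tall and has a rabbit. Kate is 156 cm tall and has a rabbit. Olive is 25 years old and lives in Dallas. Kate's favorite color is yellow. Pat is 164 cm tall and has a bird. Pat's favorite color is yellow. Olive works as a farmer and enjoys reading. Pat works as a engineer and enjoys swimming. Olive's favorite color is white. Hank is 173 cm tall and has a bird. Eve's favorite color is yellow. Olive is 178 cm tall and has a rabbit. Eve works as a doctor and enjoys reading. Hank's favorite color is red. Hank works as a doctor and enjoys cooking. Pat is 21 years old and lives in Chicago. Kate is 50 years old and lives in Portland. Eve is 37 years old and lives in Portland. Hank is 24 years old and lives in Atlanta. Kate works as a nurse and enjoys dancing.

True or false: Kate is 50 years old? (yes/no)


Kate is actually 50. yes

yes


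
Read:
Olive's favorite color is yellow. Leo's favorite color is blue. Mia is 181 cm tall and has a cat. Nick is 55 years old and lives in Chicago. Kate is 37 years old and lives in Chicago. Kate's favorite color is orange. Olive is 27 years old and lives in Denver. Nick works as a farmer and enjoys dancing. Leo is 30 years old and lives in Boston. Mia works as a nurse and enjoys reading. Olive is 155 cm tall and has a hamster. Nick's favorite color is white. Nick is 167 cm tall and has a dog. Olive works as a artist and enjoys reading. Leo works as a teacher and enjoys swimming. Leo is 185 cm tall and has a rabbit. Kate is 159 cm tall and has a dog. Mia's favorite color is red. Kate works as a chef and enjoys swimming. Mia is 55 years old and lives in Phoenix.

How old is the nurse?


The nurse is Mia, age 55

55


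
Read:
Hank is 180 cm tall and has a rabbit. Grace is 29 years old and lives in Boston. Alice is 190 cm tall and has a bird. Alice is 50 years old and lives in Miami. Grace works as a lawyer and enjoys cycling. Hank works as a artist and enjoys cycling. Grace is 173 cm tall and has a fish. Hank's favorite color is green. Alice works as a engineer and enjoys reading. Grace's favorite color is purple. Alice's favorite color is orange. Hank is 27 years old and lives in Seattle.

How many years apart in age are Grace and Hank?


29 vs 27, diff = 2

2


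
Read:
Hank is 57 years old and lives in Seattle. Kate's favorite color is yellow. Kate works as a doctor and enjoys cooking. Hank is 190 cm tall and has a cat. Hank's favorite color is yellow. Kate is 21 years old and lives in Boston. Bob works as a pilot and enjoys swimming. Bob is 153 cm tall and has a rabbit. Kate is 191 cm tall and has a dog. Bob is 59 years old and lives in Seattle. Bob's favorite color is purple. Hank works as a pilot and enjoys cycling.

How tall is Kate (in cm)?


Kate is 191 cm tall

191


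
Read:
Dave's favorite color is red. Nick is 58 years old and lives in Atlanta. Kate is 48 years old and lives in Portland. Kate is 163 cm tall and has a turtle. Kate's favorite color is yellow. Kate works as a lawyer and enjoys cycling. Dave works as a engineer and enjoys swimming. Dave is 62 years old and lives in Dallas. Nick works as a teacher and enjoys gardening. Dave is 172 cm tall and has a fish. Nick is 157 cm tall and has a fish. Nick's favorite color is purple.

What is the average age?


Sum=168, n=3, avg=56

56


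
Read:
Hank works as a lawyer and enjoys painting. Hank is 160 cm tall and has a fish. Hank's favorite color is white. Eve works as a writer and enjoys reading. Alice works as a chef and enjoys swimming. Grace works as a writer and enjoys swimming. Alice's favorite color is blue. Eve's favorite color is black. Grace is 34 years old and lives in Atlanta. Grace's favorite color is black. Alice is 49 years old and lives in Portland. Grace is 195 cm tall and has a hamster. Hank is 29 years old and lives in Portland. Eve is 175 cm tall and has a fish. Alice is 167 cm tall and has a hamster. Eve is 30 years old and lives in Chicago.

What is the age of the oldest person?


Oldest: Alice at 49

49


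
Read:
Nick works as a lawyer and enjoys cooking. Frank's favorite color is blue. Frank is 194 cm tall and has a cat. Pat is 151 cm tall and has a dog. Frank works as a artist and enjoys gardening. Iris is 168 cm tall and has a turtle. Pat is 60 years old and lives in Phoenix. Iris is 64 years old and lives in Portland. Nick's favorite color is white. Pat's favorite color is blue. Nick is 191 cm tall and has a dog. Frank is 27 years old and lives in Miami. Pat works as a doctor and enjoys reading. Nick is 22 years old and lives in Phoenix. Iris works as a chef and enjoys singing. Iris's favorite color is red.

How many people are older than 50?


Filter: 2

2


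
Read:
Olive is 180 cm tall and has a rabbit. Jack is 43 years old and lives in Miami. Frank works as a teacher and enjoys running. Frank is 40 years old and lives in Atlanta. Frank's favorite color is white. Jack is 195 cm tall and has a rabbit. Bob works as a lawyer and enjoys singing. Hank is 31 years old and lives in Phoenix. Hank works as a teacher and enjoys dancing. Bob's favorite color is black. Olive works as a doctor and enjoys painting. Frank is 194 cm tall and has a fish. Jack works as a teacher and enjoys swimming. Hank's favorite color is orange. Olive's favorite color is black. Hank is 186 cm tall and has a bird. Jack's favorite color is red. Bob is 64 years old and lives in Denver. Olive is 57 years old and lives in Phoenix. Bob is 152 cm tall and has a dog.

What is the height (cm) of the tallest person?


Tallest: Jack at 195 cm

195


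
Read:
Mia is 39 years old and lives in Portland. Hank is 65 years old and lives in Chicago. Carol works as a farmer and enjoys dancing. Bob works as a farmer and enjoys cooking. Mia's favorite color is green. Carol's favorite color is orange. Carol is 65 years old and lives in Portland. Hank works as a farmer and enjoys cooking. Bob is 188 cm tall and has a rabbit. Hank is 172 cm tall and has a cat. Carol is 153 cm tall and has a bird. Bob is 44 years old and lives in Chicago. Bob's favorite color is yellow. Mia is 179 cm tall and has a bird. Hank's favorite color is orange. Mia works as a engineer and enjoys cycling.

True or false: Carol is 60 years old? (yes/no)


Carol is actually 65. no

no


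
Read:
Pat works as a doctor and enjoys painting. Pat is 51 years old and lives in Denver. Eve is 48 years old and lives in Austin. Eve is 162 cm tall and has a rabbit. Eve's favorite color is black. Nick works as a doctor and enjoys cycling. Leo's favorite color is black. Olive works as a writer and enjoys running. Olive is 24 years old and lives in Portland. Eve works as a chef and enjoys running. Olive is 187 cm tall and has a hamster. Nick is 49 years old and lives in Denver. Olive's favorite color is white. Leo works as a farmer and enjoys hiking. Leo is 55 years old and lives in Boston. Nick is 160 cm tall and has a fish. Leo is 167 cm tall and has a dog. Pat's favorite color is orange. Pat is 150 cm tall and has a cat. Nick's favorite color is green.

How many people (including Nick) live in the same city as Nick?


Nick lives in Denver. Count = 2

2


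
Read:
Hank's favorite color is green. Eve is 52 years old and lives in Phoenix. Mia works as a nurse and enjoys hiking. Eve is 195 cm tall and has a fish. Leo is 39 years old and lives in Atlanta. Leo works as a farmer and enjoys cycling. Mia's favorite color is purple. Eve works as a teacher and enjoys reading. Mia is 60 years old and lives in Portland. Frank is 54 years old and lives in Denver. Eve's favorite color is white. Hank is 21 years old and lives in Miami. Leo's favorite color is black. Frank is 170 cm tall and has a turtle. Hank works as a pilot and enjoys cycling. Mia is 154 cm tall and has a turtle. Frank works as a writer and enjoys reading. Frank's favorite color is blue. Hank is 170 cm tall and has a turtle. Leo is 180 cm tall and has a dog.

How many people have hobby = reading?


Count: 2

2


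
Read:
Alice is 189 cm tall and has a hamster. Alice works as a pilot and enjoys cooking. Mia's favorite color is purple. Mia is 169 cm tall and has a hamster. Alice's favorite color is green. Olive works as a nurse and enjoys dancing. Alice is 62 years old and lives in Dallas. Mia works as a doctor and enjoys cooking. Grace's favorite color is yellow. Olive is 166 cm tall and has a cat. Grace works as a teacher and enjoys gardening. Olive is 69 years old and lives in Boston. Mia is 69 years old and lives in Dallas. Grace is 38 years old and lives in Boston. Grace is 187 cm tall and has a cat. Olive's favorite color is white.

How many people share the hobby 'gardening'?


Count: 1

1


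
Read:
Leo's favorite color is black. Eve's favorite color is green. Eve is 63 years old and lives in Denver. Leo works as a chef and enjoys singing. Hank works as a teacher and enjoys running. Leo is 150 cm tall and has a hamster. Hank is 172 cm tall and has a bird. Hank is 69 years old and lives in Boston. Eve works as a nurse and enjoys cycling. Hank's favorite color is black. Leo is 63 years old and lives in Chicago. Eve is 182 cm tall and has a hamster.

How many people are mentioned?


People: Eve, Hank, Leo. Count = 3

3


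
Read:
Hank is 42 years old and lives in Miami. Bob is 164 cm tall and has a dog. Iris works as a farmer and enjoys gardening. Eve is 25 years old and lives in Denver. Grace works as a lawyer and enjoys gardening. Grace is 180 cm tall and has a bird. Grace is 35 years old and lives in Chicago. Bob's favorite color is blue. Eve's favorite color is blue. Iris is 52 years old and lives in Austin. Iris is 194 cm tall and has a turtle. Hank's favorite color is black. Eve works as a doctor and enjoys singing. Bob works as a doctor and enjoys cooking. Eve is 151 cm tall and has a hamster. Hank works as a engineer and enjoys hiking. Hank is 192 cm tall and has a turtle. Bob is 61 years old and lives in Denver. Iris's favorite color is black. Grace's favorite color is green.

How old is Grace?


Grace is 35 years old

35


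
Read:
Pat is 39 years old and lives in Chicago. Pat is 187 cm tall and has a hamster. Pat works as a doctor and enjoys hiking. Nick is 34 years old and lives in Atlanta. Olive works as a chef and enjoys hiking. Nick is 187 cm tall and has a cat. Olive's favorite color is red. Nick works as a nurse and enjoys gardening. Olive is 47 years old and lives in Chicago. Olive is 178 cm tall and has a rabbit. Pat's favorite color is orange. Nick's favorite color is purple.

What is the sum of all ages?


39+34+47 = 120

120


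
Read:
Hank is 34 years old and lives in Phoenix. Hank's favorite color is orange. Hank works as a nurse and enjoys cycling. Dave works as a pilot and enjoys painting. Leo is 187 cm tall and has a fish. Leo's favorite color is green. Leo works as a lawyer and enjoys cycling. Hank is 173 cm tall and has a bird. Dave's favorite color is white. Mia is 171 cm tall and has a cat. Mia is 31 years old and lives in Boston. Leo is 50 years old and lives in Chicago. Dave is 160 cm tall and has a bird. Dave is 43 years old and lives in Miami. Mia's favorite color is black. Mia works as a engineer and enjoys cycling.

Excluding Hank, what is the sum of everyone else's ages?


Sum (excluding Hank): 124

124


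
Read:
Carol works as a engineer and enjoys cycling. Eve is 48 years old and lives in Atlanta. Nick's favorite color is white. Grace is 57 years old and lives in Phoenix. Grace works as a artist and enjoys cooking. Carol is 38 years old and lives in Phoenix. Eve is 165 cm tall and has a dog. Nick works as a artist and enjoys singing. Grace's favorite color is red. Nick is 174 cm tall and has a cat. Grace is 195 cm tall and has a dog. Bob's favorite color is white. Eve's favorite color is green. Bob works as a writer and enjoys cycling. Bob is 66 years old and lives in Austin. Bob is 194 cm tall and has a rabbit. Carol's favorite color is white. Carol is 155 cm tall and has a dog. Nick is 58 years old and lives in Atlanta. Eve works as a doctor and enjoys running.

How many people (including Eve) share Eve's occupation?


Eve is a doctor. Count = 1

1


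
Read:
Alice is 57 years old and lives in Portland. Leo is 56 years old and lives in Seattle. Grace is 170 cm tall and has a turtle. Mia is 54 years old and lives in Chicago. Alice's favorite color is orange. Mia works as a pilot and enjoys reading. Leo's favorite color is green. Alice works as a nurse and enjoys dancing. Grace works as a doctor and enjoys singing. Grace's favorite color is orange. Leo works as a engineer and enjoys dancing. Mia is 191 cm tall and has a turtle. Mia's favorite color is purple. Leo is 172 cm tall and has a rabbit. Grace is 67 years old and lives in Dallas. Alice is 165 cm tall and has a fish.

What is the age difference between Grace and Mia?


|67 - 54| = 13

13


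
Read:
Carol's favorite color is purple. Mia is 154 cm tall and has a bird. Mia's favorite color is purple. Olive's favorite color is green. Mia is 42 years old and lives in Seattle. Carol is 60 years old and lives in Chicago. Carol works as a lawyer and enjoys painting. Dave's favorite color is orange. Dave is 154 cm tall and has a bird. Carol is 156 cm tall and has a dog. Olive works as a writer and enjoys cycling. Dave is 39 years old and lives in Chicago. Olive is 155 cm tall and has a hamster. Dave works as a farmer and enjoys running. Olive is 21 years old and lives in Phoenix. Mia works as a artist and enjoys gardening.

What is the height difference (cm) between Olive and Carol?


|155 - 156| = 1

1


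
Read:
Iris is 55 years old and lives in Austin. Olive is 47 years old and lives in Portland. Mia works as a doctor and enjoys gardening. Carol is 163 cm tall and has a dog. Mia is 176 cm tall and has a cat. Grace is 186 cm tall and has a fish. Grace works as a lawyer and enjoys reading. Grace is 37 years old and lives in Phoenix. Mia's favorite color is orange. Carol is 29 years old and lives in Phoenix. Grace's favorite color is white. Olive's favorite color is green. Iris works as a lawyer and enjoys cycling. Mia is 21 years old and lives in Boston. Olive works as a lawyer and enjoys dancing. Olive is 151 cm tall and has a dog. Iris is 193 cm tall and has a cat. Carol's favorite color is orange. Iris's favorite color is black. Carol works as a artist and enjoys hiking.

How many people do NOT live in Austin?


Not in Austin: 4

4


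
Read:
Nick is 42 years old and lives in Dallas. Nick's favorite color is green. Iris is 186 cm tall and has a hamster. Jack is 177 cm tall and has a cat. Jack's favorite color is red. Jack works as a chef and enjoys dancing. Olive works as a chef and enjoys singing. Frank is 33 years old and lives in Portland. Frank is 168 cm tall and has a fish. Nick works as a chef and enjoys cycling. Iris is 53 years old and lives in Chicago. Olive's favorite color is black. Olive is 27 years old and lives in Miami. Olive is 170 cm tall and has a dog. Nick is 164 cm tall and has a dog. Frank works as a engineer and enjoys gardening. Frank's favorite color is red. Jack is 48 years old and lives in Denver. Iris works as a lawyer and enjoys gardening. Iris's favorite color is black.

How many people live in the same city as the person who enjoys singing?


Person with hobby singing is Olive, city Miami. Count = 1

1


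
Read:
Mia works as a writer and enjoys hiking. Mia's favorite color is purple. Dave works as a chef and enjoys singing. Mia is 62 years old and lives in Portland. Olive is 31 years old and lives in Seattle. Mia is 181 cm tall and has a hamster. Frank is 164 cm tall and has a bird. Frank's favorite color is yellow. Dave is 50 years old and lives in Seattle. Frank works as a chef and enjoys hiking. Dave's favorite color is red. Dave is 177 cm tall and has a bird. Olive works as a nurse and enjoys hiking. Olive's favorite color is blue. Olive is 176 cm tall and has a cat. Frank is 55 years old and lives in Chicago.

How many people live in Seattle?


Count in Seattle: 2

2


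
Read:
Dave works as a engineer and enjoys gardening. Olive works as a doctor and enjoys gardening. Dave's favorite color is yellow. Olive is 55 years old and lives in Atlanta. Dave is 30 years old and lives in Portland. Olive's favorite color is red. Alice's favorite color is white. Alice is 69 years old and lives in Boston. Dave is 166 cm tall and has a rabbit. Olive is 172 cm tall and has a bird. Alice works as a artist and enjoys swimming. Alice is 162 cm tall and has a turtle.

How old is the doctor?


The doctor is Olive, age 55

55


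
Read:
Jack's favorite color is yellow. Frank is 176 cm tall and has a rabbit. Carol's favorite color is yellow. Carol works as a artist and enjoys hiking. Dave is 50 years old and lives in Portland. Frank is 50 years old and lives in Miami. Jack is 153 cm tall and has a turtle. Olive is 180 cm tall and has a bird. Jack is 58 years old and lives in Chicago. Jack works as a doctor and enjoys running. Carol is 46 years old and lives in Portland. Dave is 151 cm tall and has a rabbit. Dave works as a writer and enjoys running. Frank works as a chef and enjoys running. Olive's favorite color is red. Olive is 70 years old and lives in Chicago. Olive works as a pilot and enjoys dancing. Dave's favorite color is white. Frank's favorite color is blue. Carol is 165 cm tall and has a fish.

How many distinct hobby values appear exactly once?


Unique hobby values: 2

2


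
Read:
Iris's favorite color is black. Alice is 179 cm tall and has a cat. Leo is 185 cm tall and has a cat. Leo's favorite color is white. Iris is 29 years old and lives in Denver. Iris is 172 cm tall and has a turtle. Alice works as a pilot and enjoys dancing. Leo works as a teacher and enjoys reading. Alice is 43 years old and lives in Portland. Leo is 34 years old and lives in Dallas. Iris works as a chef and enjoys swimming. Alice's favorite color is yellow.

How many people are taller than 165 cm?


Taller than 165: 3

3


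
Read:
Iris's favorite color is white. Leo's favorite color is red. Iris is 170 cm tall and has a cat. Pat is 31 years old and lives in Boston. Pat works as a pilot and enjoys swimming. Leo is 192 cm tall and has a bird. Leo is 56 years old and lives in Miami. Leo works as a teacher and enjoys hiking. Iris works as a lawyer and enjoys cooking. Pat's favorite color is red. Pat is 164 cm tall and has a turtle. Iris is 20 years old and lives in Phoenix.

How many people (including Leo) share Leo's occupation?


Leo is a teacher. Count = 1

1


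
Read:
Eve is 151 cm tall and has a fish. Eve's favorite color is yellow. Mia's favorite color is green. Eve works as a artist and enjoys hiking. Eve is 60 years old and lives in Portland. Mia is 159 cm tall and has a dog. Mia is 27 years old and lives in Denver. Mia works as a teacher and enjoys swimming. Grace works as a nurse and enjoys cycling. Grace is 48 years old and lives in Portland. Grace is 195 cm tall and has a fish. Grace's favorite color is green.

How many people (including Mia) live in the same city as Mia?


Mia lives in Denver. Count = 1

1


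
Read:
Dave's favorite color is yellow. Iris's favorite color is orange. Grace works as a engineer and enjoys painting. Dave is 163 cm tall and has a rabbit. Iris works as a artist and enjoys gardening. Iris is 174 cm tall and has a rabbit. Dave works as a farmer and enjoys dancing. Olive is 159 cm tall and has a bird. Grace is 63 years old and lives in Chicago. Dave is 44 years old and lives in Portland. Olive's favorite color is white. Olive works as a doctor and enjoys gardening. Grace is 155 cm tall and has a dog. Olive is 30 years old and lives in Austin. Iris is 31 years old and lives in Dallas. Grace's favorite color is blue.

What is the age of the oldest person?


Oldest: Grace at 63

63


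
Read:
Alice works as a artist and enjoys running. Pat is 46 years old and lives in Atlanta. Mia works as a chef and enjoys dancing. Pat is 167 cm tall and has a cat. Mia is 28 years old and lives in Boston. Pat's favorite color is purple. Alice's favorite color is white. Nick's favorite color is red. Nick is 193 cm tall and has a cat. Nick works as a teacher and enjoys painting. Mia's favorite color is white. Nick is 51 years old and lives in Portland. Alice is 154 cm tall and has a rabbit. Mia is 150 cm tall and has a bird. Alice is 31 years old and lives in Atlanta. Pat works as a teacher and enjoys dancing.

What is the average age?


Sum=156, n=4, avg=39

39


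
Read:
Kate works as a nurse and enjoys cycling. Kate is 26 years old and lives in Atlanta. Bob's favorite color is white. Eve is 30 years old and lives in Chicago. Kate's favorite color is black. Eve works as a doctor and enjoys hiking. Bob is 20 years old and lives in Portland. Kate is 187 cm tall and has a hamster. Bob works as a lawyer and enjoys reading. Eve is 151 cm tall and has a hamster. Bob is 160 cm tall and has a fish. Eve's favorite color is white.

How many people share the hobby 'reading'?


Count: 1

1


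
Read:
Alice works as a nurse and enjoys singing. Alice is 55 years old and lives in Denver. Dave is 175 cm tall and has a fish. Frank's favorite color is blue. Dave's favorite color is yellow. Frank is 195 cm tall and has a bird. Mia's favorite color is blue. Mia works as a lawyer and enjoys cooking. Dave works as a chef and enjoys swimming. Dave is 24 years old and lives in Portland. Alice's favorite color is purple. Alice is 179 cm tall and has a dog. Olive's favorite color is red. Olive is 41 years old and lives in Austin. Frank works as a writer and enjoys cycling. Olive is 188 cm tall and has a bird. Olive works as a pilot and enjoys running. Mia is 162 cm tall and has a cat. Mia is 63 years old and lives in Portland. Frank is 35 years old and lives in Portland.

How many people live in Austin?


Count in Austin: 1

1


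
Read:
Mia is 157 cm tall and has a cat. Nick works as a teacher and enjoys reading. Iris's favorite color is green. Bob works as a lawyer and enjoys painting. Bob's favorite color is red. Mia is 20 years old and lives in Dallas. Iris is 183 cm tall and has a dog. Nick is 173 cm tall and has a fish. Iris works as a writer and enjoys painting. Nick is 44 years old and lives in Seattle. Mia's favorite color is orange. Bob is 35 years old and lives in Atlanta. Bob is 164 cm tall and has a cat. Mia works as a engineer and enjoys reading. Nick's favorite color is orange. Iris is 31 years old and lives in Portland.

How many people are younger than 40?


Filter: 3

3


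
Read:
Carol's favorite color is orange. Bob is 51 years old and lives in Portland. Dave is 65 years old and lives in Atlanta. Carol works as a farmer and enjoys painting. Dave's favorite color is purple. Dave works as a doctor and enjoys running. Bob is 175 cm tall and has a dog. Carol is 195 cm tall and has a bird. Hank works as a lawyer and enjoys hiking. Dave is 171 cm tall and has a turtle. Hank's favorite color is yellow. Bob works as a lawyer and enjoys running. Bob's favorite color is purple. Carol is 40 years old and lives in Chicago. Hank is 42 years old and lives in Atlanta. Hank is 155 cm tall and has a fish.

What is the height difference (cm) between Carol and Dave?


|195 - 171| = 24

24


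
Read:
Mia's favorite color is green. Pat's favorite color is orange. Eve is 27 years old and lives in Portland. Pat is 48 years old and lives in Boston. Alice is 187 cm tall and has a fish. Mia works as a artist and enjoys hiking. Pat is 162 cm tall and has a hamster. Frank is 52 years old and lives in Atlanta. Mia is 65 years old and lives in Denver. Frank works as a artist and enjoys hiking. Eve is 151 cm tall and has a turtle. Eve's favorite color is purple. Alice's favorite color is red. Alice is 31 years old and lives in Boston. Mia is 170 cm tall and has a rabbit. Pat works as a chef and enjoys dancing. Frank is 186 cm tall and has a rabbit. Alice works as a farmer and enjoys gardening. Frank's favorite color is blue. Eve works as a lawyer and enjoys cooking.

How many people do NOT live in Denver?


Not in Denver: 4

4


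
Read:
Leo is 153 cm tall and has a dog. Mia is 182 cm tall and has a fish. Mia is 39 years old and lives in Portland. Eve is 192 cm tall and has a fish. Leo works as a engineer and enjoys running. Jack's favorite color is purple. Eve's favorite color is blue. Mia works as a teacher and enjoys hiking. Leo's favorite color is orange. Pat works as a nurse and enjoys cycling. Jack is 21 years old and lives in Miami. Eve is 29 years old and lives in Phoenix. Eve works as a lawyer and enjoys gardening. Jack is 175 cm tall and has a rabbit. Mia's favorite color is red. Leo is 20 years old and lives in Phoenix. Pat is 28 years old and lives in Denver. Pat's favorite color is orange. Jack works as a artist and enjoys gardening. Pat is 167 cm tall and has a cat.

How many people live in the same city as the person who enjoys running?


Person with hobby running is Leo, city Phoenix. Count = 2

2


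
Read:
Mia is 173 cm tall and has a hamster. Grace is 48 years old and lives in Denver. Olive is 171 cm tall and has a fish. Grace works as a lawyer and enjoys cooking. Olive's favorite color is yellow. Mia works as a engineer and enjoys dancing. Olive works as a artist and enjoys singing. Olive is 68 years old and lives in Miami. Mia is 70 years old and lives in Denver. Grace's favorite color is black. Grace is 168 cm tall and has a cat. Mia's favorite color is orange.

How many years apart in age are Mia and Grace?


70 vs 48, diff = 22

22


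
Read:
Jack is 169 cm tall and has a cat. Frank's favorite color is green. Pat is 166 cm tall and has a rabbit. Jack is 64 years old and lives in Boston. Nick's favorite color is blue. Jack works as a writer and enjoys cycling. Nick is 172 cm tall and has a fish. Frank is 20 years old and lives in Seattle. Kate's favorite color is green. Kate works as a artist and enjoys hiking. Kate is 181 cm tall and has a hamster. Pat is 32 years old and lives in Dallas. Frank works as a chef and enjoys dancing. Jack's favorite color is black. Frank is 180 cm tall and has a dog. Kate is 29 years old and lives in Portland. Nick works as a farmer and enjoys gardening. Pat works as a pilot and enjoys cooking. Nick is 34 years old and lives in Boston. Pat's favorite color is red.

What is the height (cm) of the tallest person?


Tallest: Kate at 181 cm

181


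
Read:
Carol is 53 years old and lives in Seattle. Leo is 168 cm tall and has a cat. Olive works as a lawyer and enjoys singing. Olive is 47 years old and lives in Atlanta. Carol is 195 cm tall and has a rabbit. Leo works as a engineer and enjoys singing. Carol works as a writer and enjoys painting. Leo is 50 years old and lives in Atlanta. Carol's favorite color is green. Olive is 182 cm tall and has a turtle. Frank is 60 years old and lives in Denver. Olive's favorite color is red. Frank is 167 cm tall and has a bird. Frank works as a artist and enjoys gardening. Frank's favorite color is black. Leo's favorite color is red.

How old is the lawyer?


The lawyer is Olive, age 47

47


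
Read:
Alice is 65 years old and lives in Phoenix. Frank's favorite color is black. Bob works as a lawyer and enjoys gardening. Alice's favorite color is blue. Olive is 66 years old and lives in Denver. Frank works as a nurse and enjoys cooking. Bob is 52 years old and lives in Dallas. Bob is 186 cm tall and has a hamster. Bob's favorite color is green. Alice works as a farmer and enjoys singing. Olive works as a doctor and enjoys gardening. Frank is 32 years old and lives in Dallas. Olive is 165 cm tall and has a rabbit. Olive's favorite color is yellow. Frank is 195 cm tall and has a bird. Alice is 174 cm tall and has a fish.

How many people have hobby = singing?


Count: 1

1


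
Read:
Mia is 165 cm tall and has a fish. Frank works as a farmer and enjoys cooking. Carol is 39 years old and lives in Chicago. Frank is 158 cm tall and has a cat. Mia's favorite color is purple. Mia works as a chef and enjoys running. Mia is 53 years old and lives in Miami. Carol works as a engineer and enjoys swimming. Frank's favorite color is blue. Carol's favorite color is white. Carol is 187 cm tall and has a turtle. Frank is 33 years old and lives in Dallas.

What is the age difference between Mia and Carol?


|53 - 39| = 14

14


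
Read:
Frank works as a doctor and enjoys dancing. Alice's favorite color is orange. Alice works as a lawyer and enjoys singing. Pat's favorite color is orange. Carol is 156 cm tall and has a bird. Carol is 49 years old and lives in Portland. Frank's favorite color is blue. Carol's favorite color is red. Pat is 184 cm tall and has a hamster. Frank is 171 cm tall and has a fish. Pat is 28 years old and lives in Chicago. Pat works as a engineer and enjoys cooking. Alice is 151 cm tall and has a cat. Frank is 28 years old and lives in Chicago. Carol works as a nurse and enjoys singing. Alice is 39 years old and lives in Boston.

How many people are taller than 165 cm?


Taller than 165: 2

2


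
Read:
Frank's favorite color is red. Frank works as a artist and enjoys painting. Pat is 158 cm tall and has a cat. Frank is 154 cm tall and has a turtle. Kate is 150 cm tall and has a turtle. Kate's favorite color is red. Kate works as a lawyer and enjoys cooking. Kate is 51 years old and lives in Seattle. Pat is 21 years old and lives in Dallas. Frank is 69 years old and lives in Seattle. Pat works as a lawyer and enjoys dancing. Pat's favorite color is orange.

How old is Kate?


Kate is 51 years old

51


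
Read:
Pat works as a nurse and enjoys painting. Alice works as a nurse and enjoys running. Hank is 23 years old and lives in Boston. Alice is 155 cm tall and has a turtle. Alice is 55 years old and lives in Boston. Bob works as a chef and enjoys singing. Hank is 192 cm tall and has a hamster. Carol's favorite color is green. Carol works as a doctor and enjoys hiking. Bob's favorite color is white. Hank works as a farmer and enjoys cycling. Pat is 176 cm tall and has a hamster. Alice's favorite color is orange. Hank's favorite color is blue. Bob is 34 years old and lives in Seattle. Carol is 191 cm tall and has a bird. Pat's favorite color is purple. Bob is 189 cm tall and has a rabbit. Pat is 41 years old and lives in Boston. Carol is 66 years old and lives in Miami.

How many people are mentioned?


People: Hank, Carol, Alice, Pat, Bob. Count = 5

5


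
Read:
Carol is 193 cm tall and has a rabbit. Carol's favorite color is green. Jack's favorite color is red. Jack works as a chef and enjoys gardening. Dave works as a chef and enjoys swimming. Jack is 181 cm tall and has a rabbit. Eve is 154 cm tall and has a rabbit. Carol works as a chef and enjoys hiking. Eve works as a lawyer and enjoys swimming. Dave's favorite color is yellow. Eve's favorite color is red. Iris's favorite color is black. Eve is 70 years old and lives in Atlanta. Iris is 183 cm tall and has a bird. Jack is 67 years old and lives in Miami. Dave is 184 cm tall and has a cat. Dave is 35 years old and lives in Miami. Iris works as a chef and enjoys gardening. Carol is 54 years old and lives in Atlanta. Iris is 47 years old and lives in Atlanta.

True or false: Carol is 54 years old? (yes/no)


Carol is actually 54. yes

yes


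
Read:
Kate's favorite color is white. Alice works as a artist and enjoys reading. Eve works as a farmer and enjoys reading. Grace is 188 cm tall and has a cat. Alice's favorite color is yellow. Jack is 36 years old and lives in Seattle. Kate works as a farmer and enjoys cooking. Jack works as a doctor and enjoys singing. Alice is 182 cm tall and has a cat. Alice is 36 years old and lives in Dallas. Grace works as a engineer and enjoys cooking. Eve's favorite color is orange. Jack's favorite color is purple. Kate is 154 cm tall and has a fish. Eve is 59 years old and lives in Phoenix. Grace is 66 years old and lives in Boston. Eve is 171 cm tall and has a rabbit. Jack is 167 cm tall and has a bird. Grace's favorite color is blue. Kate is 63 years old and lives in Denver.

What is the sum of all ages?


36+59+36+66+63 = 260

260


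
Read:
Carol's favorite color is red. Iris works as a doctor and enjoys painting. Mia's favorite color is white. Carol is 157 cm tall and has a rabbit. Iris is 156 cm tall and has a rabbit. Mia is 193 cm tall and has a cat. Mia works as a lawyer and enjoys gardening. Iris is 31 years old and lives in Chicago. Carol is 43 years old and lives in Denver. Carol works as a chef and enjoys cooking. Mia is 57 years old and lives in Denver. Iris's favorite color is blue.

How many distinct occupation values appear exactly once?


Unique occupation values: 3

3


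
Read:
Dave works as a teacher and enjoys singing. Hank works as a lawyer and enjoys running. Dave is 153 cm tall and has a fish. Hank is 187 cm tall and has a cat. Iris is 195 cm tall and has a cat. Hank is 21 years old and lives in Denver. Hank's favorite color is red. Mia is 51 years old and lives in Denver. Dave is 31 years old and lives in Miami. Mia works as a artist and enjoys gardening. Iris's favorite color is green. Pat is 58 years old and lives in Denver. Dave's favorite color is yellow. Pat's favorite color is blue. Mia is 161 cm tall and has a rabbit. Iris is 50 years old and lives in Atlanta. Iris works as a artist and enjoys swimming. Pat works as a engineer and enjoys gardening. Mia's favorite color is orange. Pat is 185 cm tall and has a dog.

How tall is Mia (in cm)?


Mia is 161 cm tall

161


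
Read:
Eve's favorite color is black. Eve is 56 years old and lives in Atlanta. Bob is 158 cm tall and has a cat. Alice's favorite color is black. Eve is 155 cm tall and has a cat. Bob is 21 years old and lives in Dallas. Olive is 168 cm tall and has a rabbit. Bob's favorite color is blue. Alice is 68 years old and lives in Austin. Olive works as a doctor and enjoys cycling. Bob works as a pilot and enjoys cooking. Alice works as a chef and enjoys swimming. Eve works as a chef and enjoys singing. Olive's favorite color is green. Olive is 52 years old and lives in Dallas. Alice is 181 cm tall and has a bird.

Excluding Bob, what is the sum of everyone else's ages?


Sum (excluding Bob): 176

176


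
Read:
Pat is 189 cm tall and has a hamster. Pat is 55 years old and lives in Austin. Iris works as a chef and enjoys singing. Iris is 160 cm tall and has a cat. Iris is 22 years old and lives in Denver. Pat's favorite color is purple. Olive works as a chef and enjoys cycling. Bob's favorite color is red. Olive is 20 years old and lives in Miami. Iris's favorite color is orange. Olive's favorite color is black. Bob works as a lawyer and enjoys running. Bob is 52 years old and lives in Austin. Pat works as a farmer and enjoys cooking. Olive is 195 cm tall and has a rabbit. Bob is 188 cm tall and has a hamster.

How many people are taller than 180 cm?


Taller than 180: 3

3


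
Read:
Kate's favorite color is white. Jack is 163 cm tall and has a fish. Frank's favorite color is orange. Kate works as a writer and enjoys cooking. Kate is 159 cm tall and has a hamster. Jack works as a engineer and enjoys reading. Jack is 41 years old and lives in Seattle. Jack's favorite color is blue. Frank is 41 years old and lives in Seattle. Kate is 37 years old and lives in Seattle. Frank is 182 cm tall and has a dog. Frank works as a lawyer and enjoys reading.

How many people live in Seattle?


Count in Seattle: 3

3


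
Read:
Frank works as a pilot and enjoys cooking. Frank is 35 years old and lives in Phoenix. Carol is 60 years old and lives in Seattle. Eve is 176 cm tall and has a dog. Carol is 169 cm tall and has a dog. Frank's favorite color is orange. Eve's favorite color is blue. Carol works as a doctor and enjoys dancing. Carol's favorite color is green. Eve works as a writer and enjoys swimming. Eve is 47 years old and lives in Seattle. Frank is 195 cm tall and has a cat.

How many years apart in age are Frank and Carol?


35 vs 60, diff = 25

25


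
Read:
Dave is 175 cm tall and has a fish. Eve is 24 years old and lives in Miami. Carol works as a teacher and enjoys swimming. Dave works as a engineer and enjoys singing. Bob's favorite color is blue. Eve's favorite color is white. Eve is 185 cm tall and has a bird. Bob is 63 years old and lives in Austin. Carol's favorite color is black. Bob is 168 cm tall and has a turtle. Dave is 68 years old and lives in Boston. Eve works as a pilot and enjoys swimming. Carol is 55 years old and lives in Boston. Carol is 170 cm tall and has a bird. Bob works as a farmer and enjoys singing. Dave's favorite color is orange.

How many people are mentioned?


People: Dave, Carol, Eve, Bob. Count = 4

4


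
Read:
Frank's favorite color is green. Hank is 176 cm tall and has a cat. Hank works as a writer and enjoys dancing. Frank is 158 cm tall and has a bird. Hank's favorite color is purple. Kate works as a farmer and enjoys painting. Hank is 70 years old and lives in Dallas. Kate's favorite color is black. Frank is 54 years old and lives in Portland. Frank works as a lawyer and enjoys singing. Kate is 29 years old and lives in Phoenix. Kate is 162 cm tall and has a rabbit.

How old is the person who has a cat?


Person with cat is Hank, age 70

70


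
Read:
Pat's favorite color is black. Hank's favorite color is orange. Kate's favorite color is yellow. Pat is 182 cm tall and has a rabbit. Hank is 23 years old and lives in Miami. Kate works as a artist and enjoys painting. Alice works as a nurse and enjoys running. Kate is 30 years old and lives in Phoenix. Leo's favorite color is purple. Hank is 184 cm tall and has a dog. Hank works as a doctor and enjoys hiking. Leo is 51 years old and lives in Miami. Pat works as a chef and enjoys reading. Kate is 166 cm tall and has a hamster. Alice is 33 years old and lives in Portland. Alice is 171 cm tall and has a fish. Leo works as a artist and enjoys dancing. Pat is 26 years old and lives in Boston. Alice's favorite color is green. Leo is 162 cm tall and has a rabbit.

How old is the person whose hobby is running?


Person with hobby=running is Alice, age 33

33


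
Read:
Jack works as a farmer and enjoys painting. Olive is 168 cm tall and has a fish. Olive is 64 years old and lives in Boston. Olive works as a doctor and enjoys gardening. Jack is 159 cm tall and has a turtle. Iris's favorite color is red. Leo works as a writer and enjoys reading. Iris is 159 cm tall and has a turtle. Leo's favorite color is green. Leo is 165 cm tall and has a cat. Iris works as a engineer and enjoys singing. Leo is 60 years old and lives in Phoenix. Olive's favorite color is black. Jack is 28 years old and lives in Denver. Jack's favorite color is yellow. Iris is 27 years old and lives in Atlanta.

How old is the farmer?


The farmer is Jack, age 28

28


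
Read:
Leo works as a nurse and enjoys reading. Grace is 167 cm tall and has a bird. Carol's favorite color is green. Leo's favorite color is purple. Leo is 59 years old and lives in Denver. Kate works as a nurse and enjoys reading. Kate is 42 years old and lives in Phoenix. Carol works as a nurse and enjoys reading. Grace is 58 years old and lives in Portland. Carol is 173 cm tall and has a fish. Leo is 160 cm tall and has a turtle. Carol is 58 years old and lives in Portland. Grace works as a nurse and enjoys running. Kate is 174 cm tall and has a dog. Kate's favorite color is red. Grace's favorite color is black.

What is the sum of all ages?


42+59+58+58 = 217

217
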